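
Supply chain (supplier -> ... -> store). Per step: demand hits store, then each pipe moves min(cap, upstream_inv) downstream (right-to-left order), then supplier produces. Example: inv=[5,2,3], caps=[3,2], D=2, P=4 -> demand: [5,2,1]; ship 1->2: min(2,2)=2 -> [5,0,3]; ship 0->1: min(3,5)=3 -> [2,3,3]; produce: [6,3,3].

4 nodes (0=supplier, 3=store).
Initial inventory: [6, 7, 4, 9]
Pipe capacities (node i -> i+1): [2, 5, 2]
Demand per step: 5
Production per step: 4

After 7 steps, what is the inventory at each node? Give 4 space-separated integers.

Step 1: demand=5,sold=5 ship[2->3]=2 ship[1->2]=5 ship[0->1]=2 prod=4 -> inv=[8 4 7 6]
Step 2: demand=5,sold=5 ship[2->3]=2 ship[1->2]=4 ship[0->1]=2 prod=4 -> inv=[10 2 9 3]
Step 3: demand=5,sold=3 ship[2->3]=2 ship[1->2]=2 ship[0->1]=2 prod=4 -> inv=[12 2 9 2]
Step 4: demand=5,sold=2 ship[2->3]=2 ship[1->2]=2 ship[0->1]=2 prod=4 -> inv=[14 2 9 2]
Step 5: demand=5,sold=2 ship[2->3]=2 ship[1->2]=2 ship[0->1]=2 prod=4 -> inv=[16 2 9 2]
Step 6: demand=5,sold=2 ship[2->3]=2 ship[1->2]=2 ship[0->1]=2 prod=4 -> inv=[18 2 9 2]
Step 7: demand=5,sold=2 ship[2->3]=2 ship[1->2]=2 ship[0->1]=2 prod=4 -> inv=[20 2 9 2]

20 2 9 2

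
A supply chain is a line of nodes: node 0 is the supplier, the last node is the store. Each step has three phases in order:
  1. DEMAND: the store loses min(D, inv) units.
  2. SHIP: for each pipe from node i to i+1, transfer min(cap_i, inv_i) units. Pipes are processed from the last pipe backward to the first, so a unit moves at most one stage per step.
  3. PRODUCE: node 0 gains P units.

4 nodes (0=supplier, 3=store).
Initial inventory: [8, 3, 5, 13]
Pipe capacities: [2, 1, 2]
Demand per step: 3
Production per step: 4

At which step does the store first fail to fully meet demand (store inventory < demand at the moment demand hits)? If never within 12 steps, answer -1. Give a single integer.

Step 1: demand=3,sold=3 ship[2->3]=2 ship[1->2]=1 ship[0->1]=2 prod=4 -> [10 4 4 12]
Step 2: demand=3,sold=3 ship[2->3]=2 ship[1->2]=1 ship[0->1]=2 prod=4 -> [12 5 3 11]
Step 3: demand=3,sold=3 ship[2->3]=2 ship[1->2]=1 ship[0->1]=2 prod=4 -> [14 6 2 10]
Step 4: demand=3,sold=3 ship[2->3]=2 ship[1->2]=1 ship[0->1]=2 prod=4 -> [16 7 1 9]
Step 5: demand=3,sold=3 ship[2->3]=1 ship[1->2]=1 ship[0->1]=2 prod=4 -> [18 8 1 7]
Step 6: demand=3,sold=3 ship[2->3]=1 ship[1->2]=1 ship[0->1]=2 prod=4 -> [20 9 1 5]
Step 7: demand=3,sold=3 ship[2->3]=1 ship[1->2]=1 ship[0->1]=2 prod=4 -> [22 10 1 3]
Step 8: demand=3,sold=3 ship[2->3]=1 ship[1->2]=1 ship[0->1]=2 prod=4 -> [24 11 1 1]
Step 9: demand=3,sold=1 ship[2->3]=1 ship[1->2]=1 ship[0->1]=2 prod=4 -> [26 12 1 1]
Step 10: demand=3,sold=1 ship[2->3]=1 ship[1->2]=1 ship[0->1]=2 prod=4 -> [28 13 1 1]
Step 11: demand=3,sold=1 ship[2->3]=1 ship[1->2]=1 ship[0->1]=2 prod=4 -> [30 14 1 1]
Step 12: demand=3,sold=1 ship[2->3]=1 ship[1->2]=1 ship[0->1]=2 prod=4 -> [32 15 1 1]
First stockout at step 9

9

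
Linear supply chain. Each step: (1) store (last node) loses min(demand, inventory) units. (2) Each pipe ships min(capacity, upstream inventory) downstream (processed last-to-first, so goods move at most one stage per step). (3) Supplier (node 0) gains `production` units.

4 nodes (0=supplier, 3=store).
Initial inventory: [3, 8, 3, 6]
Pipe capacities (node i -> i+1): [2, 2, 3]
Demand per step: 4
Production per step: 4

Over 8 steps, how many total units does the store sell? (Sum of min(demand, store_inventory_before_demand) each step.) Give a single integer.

Step 1: sold=4 (running total=4) -> [5 8 2 5]
Step 2: sold=4 (running total=8) -> [7 8 2 3]
Step 3: sold=3 (running total=11) -> [9 8 2 2]
Step 4: sold=2 (running total=13) -> [11 8 2 2]
Step 5: sold=2 (running total=15) -> [13 8 2 2]
Step 6: sold=2 (running total=17) -> [15 8 2 2]
Step 7: sold=2 (running total=19) -> [17 8 2 2]
Step 8: sold=2 (running total=21) -> [19 8 2 2]

Answer: 21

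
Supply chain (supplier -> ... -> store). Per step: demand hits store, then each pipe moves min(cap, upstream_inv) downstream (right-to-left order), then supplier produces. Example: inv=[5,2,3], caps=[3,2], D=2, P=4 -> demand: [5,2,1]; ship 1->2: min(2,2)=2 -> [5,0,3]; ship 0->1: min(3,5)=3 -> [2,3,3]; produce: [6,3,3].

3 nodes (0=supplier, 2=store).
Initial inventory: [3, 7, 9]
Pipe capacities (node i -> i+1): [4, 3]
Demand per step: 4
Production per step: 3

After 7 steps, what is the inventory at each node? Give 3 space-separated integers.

Step 1: demand=4,sold=4 ship[1->2]=3 ship[0->1]=3 prod=3 -> inv=[3 7 8]
Step 2: demand=4,sold=4 ship[1->2]=3 ship[0->1]=3 prod=3 -> inv=[3 7 7]
Step 3: demand=4,sold=4 ship[1->2]=3 ship[0->1]=3 prod=3 -> inv=[3 7 6]
Step 4: demand=4,sold=4 ship[1->2]=3 ship[0->1]=3 prod=3 -> inv=[3 7 5]
Step 5: demand=4,sold=4 ship[1->2]=3 ship[0->1]=3 prod=3 -> inv=[3 7 4]
Step 6: demand=4,sold=4 ship[1->2]=3 ship[0->1]=3 prod=3 -> inv=[3 7 3]
Step 7: demand=4,sold=3 ship[1->2]=3 ship[0->1]=3 prod=3 -> inv=[3 7 3]

3 7 3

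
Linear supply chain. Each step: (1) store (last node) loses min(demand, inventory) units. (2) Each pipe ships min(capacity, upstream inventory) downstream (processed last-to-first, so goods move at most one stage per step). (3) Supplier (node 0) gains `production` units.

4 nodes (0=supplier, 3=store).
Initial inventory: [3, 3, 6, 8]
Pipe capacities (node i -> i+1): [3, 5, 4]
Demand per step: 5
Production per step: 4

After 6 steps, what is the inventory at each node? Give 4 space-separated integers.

Step 1: demand=5,sold=5 ship[2->3]=4 ship[1->2]=3 ship[0->1]=3 prod=4 -> inv=[4 3 5 7]
Step 2: demand=5,sold=5 ship[2->3]=4 ship[1->2]=3 ship[0->1]=3 prod=4 -> inv=[5 3 4 6]
Step 3: demand=5,sold=5 ship[2->3]=4 ship[1->2]=3 ship[0->1]=3 prod=4 -> inv=[6 3 3 5]
Step 4: demand=5,sold=5 ship[2->3]=3 ship[1->2]=3 ship[0->1]=3 prod=4 -> inv=[7 3 3 3]
Step 5: demand=5,sold=3 ship[2->3]=3 ship[1->2]=3 ship[0->1]=3 prod=4 -> inv=[8 3 3 3]
Step 6: demand=5,sold=3 ship[2->3]=3 ship[1->2]=3 ship[0->1]=3 prod=4 -> inv=[9 3 3 3]

9 3 3 3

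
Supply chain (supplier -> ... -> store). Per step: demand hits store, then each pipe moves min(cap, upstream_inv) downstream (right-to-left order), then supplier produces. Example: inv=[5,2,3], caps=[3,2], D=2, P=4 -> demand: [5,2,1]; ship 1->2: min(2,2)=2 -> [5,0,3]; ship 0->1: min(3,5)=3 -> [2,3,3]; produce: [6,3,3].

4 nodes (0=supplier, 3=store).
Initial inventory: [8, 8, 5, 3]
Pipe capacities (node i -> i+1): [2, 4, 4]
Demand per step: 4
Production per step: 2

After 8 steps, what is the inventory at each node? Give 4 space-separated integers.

Step 1: demand=4,sold=3 ship[2->3]=4 ship[1->2]=4 ship[0->1]=2 prod=2 -> inv=[8 6 5 4]
Step 2: demand=4,sold=4 ship[2->3]=4 ship[1->2]=4 ship[0->1]=2 prod=2 -> inv=[8 4 5 4]
Step 3: demand=4,sold=4 ship[2->3]=4 ship[1->2]=4 ship[0->1]=2 prod=2 -> inv=[8 2 5 4]
Step 4: demand=4,sold=4 ship[2->3]=4 ship[1->2]=2 ship[0->1]=2 prod=2 -> inv=[8 2 3 4]
Step 5: demand=4,sold=4 ship[2->3]=3 ship[1->2]=2 ship[0->1]=2 prod=2 -> inv=[8 2 2 3]
Step 6: demand=4,sold=3 ship[2->3]=2 ship[1->2]=2 ship[0->1]=2 prod=2 -> inv=[8 2 2 2]
Step 7: demand=4,sold=2 ship[2->3]=2 ship[1->2]=2 ship[0->1]=2 prod=2 -> inv=[8 2 2 2]
Step 8: demand=4,sold=2 ship[2->3]=2 ship[1->2]=2 ship[0->1]=2 prod=2 -> inv=[8 2 2 2]

8 2 2 2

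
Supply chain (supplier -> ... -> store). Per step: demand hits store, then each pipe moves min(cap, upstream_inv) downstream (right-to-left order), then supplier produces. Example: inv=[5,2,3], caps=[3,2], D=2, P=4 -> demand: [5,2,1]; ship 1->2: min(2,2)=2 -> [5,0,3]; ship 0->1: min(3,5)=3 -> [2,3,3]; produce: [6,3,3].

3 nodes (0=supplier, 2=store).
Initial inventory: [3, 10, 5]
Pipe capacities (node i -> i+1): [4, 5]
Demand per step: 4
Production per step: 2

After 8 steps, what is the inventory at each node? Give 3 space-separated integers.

Step 1: demand=4,sold=4 ship[1->2]=5 ship[0->1]=3 prod=2 -> inv=[2 8 6]
Step 2: demand=4,sold=4 ship[1->2]=5 ship[0->1]=2 prod=2 -> inv=[2 5 7]
Step 3: demand=4,sold=4 ship[1->2]=5 ship[0->1]=2 prod=2 -> inv=[2 2 8]
Step 4: demand=4,sold=4 ship[1->2]=2 ship[0->1]=2 prod=2 -> inv=[2 2 6]
Step 5: demand=4,sold=4 ship[1->2]=2 ship[0->1]=2 prod=2 -> inv=[2 2 4]
Step 6: demand=4,sold=4 ship[1->2]=2 ship[0->1]=2 prod=2 -> inv=[2 2 2]
Step 7: demand=4,sold=2 ship[1->2]=2 ship[0->1]=2 prod=2 -> inv=[2 2 2]
Step 8: demand=4,sold=2 ship[1->2]=2 ship[0->1]=2 prod=2 -> inv=[2 2 2]

2 2 2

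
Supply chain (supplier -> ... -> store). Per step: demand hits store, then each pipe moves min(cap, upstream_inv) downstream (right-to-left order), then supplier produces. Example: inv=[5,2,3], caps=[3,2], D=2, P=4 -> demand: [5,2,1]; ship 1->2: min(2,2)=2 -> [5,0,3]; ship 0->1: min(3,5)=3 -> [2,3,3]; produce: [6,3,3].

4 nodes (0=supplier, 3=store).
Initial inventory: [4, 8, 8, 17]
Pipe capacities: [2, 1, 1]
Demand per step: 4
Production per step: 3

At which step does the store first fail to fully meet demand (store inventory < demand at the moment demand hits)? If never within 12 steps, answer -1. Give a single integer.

Step 1: demand=4,sold=4 ship[2->3]=1 ship[1->2]=1 ship[0->1]=2 prod=3 -> [5 9 8 14]
Step 2: demand=4,sold=4 ship[2->3]=1 ship[1->2]=1 ship[0->1]=2 prod=3 -> [6 10 8 11]
Step 3: demand=4,sold=4 ship[2->3]=1 ship[1->2]=1 ship[0->1]=2 prod=3 -> [7 11 8 8]
Step 4: demand=4,sold=4 ship[2->3]=1 ship[1->2]=1 ship[0->1]=2 prod=3 -> [8 12 8 5]
Step 5: demand=4,sold=4 ship[2->3]=1 ship[1->2]=1 ship[0->1]=2 prod=3 -> [9 13 8 2]
Step 6: demand=4,sold=2 ship[2->3]=1 ship[1->2]=1 ship[0->1]=2 prod=3 -> [10 14 8 1]
Step 7: demand=4,sold=1 ship[2->3]=1 ship[1->2]=1 ship[0->1]=2 prod=3 -> [11 15 8 1]
Step 8: demand=4,sold=1 ship[2->3]=1 ship[1->2]=1 ship[0->1]=2 prod=3 -> [12 16 8 1]
Step 9: demand=4,sold=1 ship[2->3]=1 ship[1->2]=1 ship[0->1]=2 prod=3 -> [13 17 8 1]
Step 10: demand=4,sold=1 ship[2->3]=1 ship[1->2]=1 ship[0->1]=2 prod=3 -> [14 18 8 1]
Step 11: demand=4,sold=1 ship[2->3]=1 ship[1->2]=1 ship[0->1]=2 prod=3 -> [15 19 8 1]
Step 12: demand=4,sold=1 ship[2->3]=1 ship[1->2]=1 ship[0->1]=2 prod=3 -> [16 20 8 1]
First stockout at step 6

6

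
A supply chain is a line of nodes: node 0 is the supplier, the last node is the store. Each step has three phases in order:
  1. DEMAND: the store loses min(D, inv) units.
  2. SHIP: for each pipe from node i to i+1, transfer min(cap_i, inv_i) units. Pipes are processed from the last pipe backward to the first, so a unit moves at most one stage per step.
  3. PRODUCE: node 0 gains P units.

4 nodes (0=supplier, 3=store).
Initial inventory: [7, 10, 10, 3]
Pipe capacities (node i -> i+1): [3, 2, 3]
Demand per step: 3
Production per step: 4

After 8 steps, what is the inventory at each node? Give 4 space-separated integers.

Step 1: demand=3,sold=3 ship[2->3]=3 ship[1->2]=2 ship[0->1]=3 prod=4 -> inv=[8 11 9 3]
Step 2: demand=3,sold=3 ship[2->3]=3 ship[1->2]=2 ship[0->1]=3 prod=4 -> inv=[9 12 8 3]
Step 3: demand=3,sold=3 ship[2->3]=3 ship[1->2]=2 ship[0->1]=3 prod=4 -> inv=[10 13 7 3]
Step 4: demand=3,sold=3 ship[2->3]=3 ship[1->2]=2 ship[0->1]=3 prod=4 -> inv=[11 14 6 3]
Step 5: demand=3,sold=3 ship[2->3]=3 ship[1->2]=2 ship[0->1]=3 prod=4 -> inv=[12 15 5 3]
Step 6: demand=3,sold=3 ship[2->3]=3 ship[1->2]=2 ship[0->1]=3 prod=4 -> inv=[13 16 4 3]
Step 7: demand=3,sold=3 ship[2->3]=3 ship[1->2]=2 ship[0->1]=3 prod=4 -> inv=[14 17 3 3]
Step 8: demand=3,sold=3 ship[2->3]=3 ship[1->2]=2 ship[0->1]=3 prod=4 -> inv=[15 18 2 3]

15 18 2 3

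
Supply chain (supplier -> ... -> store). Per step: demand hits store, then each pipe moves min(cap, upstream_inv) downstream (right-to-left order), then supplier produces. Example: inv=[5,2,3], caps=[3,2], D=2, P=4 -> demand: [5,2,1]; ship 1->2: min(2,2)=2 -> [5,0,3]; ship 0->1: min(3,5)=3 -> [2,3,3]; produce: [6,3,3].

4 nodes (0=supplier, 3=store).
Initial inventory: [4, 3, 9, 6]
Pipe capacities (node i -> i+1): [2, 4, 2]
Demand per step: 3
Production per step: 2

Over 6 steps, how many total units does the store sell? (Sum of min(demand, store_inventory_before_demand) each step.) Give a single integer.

Step 1: sold=3 (running total=3) -> [4 2 10 5]
Step 2: sold=3 (running total=6) -> [4 2 10 4]
Step 3: sold=3 (running total=9) -> [4 2 10 3]
Step 4: sold=3 (running total=12) -> [4 2 10 2]
Step 5: sold=2 (running total=14) -> [4 2 10 2]
Step 6: sold=2 (running total=16) -> [4 2 10 2]

Answer: 16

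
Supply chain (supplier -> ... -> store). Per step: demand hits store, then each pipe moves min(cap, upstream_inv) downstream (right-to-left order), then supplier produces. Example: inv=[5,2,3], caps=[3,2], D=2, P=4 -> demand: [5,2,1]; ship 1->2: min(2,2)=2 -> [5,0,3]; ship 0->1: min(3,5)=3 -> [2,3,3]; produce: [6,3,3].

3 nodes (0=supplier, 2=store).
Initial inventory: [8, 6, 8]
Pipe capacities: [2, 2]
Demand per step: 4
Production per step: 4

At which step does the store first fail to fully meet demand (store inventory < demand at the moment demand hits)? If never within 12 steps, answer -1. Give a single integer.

Step 1: demand=4,sold=4 ship[1->2]=2 ship[0->1]=2 prod=4 -> [10 6 6]
Step 2: demand=4,sold=4 ship[1->2]=2 ship[0->1]=2 prod=4 -> [12 6 4]
Step 3: demand=4,sold=4 ship[1->2]=2 ship[0->1]=2 prod=4 -> [14 6 2]
Step 4: demand=4,sold=2 ship[1->2]=2 ship[0->1]=2 prod=4 -> [16 6 2]
Step 5: demand=4,sold=2 ship[1->2]=2 ship[0->1]=2 prod=4 -> [18 6 2]
Step 6: demand=4,sold=2 ship[1->2]=2 ship[0->1]=2 prod=4 -> [20 6 2]
Step 7: demand=4,sold=2 ship[1->2]=2 ship[0->1]=2 prod=4 -> [22 6 2]
Step 8: demand=4,sold=2 ship[1->2]=2 ship[0->1]=2 prod=4 -> [24 6 2]
Step 9: demand=4,sold=2 ship[1->2]=2 ship[0->1]=2 prod=4 -> [26 6 2]
Step 10: demand=4,sold=2 ship[1->2]=2 ship[0->1]=2 prod=4 -> [28 6 2]
Step 11: demand=4,sold=2 ship[1->2]=2 ship[0->1]=2 prod=4 -> [30 6 2]
Step 12: demand=4,sold=2 ship[1->2]=2 ship[0->1]=2 prod=4 -> [32 6 2]
First stockout at step 4

4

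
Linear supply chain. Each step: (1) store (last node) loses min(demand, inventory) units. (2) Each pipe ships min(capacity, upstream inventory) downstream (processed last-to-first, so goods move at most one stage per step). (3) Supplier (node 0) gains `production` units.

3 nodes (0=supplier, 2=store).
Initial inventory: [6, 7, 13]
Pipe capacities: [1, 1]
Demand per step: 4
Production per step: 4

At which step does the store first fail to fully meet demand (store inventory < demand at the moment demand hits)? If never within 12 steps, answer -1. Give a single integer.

Step 1: demand=4,sold=4 ship[1->2]=1 ship[0->1]=1 prod=4 -> [9 7 10]
Step 2: demand=4,sold=4 ship[1->2]=1 ship[0->1]=1 prod=4 -> [12 7 7]
Step 3: demand=4,sold=4 ship[1->2]=1 ship[0->1]=1 prod=4 -> [15 7 4]
Step 4: demand=4,sold=4 ship[1->2]=1 ship[0->1]=1 prod=4 -> [18 7 1]
Step 5: demand=4,sold=1 ship[1->2]=1 ship[0->1]=1 prod=4 -> [21 7 1]
Step 6: demand=4,sold=1 ship[1->2]=1 ship[0->1]=1 prod=4 -> [24 7 1]
Step 7: demand=4,sold=1 ship[1->2]=1 ship[0->1]=1 prod=4 -> [27 7 1]
Step 8: demand=4,sold=1 ship[1->2]=1 ship[0->1]=1 prod=4 -> [30 7 1]
Step 9: demand=4,sold=1 ship[1->2]=1 ship[0->1]=1 prod=4 -> [33 7 1]
Step 10: demand=4,sold=1 ship[1->2]=1 ship[0->1]=1 prod=4 -> [36 7 1]
Step 11: demand=4,sold=1 ship[1->2]=1 ship[0->1]=1 prod=4 -> [39 7 1]
Step 12: demand=4,sold=1 ship[1->2]=1 ship[0->1]=1 prod=4 -> [42 7 1]
First stockout at step 5

5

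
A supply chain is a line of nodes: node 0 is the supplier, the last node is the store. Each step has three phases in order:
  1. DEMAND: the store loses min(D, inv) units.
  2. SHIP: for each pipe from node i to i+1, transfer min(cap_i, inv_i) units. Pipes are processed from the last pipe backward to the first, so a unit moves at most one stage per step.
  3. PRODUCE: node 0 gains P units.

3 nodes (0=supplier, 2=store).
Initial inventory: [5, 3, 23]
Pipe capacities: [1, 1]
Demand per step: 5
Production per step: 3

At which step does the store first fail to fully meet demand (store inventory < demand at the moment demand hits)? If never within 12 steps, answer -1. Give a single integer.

Step 1: demand=5,sold=5 ship[1->2]=1 ship[0->1]=1 prod=3 -> [7 3 19]
Step 2: demand=5,sold=5 ship[1->2]=1 ship[0->1]=1 prod=3 -> [9 3 15]
Step 3: demand=5,sold=5 ship[1->2]=1 ship[0->1]=1 prod=3 -> [11 3 11]
Step 4: demand=5,sold=5 ship[1->2]=1 ship[0->1]=1 prod=3 -> [13 3 7]
Step 5: demand=5,sold=5 ship[1->2]=1 ship[0->1]=1 prod=3 -> [15 3 3]
Step 6: demand=5,sold=3 ship[1->2]=1 ship[0->1]=1 prod=3 -> [17 3 1]
Step 7: demand=5,sold=1 ship[1->2]=1 ship[0->1]=1 prod=3 -> [19 3 1]
Step 8: demand=5,sold=1 ship[1->2]=1 ship[0->1]=1 prod=3 -> [21 3 1]
Step 9: demand=5,sold=1 ship[1->2]=1 ship[0->1]=1 prod=3 -> [23 3 1]
Step 10: demand=5,sold=1 ship[1->2]=1 ship[0->1]=1 prod=3 -> [25 3 1]
Step 11: demand=5,sold=1 ship[1->2]=1 ship[0->1]=1 prod=3 -> [27 3 1]
Step 12: demand=5,sold=1 ship[1->2]=1 ship[0->1]=1 prod=3 -> [29 3 1]
First stockout at step 6

6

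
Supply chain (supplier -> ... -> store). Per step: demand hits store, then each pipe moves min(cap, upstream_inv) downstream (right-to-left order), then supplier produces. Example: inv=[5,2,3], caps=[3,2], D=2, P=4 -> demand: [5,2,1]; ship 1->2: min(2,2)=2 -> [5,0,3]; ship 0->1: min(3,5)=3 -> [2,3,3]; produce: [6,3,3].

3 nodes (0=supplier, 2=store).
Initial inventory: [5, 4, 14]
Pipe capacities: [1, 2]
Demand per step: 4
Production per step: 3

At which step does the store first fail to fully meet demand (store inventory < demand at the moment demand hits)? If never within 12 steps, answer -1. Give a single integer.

Step 1: demand=4,sold=4 ship[1->2]=2 ship[0->1]=1 prod=3 -> [7 3 12]
Step 2: demand=4,sold=4 ship[1->2]=2 ship[0->1]=1 prod=3 -> [9 2 10]
Step 3: demand=4,sold=4 ship[1->2]=2 ship[0->1]=1 prod=3 -> [11 1 8]
Step 4: demand=4,sold=4 ship[1->2]=1 ship[0->1]=1 prod=3 -> [13 1 5]
Step 5: demand=4,sold=4 ship[1->2]=1 ship[0->1]=1 prod=3 -> [15 1 2]
Step 6: demand=4,sold=2 ship[1->2]=1 ship[0->1]=1 prod=3 -> [17 1 1]
Step 7: demand=4,sold=1 ship[1->2]=1 ship[0->1]=1 prod=3 -> [19 1 1]
Step 8: demand=4,sold=1 ship[1->2]=1 ship[0->1]=1 prod=3 -> [21 1 1]
Step 9: demand=4,sold=1 ship[1->2]=1 ship[0->1]=1 prod=3 -> [23 1 1]
Step 10: demand=4,sold=1 ship[1->2]=1 ship[0->1]=1 prod=3 -> [25 1 1]
Step 11: demand=4,sold=1 ship[1->2]=1 ship[0->1]=1 prod=3 -> [27 1 1]
Step 12: demand=4,sold=1 ship[1->2]=1 ship[0->1]=1 prod=3 -> [29 1 1]
First stockout at step 6

6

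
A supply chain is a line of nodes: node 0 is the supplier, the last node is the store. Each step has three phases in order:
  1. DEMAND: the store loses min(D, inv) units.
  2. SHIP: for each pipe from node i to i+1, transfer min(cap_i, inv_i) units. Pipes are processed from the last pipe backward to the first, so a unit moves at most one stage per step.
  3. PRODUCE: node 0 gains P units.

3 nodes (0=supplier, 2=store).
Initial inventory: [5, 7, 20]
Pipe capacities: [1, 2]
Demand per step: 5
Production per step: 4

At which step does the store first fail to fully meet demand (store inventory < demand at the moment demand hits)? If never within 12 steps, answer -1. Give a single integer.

Step 1: demand=5,sold=5 ship[1->2]=2 ship[0->1]=1 prod=4 -> [8 6 17]
Step 2: demand=5,sold=5 ship[1->2]=2 ship[0->1]=1 prod=4 -> [11 5 14]
Step 3: demand=5,sold=5 ship[1->2]=2 ship[0->1]=1 prod=4 -> [14 4 11]
Step 4: demand=5,sold=5 ship[1->2]=2 ship[0->1]=1 prod=4 -> [17 3 8]
Step 5: demand=5,sold=5 ship[1->2]=2 ship[0->1]=1 prod=4 -> [20 2 5]
Step 6: demand=5,sold=5 ship[1->2]=2 ship[0->1]=1 prod=4 -> [23 1 2]
Step 7: demand=5,sold=2 ship[1->2]=1 ship[0->1]=1 prod=4 -> [26 1 1]
Step 8: demand=5,sold=1 ship[1->2]=1 ship[0->1]=1 prod=4 -> [29 1 1]
Step 9: demand=5,sold=1 ship[1->2]=1 ship[0->1]=1 prod=4 -> [32 1 1]
Step 10: demand=5,sold=1 ship[1->2]=1 ship[0->1]=1 prod=4 -> [35 1 1]
Step 11: demand=5,sold=1 ship[1->2]=1 ship[0->1]=1 prod=4 -> [38 1 1]
Step 12: demand=5,sold=1 ship[1->2]=1 ship[0->1]=1 prod=4 -> [41 1 1]
First stockout at step 7

7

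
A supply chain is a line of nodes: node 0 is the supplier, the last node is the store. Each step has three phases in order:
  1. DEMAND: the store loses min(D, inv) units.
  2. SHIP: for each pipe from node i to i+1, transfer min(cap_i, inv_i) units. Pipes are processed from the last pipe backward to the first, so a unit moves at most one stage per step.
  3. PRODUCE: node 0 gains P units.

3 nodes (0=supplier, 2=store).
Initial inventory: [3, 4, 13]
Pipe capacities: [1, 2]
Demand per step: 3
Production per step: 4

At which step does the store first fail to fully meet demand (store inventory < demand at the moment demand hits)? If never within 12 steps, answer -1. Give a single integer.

Step 1: demand=3,sold=3 ship[1->2]=2 ship[0->1]=1 prod=4 -> [6 3 12]
Step 2: demand=3,sold=3 ship[1->2]=2 ship[0->1]=1 prod=4 -> [9 2 11]
Step 3: demand=3,sold=3 ship[1->2]=2 ship[0->1]=1 prod=4 -> [12 1 10]
Step 4: demand=3,sold=3 ship[1->2]=1 ship[0->1]=1 prod=4 -> [15 1 8]
Step 5: demand=3,sold=3 ship[1->2]=1 ship[0->1]=1 prod=4 -> [18 1 6]
Step 6: demand=3,sold=3 ship[1->2]=1 ship[0->1]=1 prod=4 -> [21 1 4]
Step 7: demand=3,sold=3 ship[1->2]=1 ship[0->1]=1 prod=4 -> [24 1 2]
Step 8: demand=3,sold=2 ship[1->2]=1 ship[0->1]=1 prod=4 -> [27 1 1]
Step 9: demand=3,sold=1 ship[1->2]=1 ship[0->1]=1 prod=4 -> [30 1 1]
Step 10: demand=3,sold=1 ship[1->2]=1 ship[0->1]=1 prod=4 -> [33 1 1]
Step 11: demand=3,sold=1 ship[1->2]=1 ship[0->1]=1 prod=4 -> [36 1 1]
Step 12: demand=3,sold=1 ship[1->2]=1 ship[0->1]=1 prod=4 -> [39 1 1]
First stockout at step 8

8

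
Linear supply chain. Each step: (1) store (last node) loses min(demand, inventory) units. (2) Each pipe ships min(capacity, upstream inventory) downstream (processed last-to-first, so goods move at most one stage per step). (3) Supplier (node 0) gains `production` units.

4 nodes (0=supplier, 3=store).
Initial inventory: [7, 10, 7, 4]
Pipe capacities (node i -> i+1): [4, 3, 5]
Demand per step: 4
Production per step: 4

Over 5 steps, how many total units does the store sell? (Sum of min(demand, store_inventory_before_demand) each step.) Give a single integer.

Step 1: sold=4 (running total=4) -> [7 11 5 5]
Step 2: sold=4 (running total=8) -> [7 12 3 6]
Step 3: sold=4 (running total=12) -> [7 13 3 5]
Step 4: sold=4 (running total=16) -> [7 14 3 4]
Step 5: sold=4 (running total=20) -> [7 15 3 3]

Answer: 20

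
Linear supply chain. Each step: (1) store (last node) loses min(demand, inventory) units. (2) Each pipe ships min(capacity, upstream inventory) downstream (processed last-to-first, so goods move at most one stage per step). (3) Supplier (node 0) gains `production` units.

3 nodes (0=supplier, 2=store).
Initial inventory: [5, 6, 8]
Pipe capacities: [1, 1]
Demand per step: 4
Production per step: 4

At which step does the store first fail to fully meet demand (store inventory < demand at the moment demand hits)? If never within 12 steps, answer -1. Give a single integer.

Step 1: demand=4,sold=4 ship[1->2]=1 ship[0->1]=1 prod=4 -> [8 6 5]
Step 2: demand=4,sold=4 ship[1->2]=1 ship[0->1]=1 prod=4 -> [11 6 2]
Step 3: demand=4,sold=2 ship[1->2]=1 ship[0->1]=1 prod=4 -> [14 6 1]
Step 4: demand=4,sold=1 ship[1->2]=1 ship[0->1]=1 prod=4 -> [17 6 1]
Step 5: demand=4,sold=1 ship[1->2]=1 ship[0->1]=1 prod=4 -> [20 6 1]
Step 6: demand=4,sold=1 ship[1->2]=1 ship[0->1]=1 prod=4 -> [23 6 1]
Step 7: demand=4,sold=1 ship[1->2]=1 ship[0->1]=1 prod=4 -> [26 6 1]
Step 8: demand=4,sold=1 ship[1->2]=1 ship[0->1]=1 prod=4 -> [29 6 1]
Step 9: demand=4,sold=1 ship[1->2]=1 ship[0->1]=1 prod=4 -> [32 6 1]
Step 10: demand=4,sold=1 ship[1->2]=1 ship[0->1]=1 prod=4 -> [35 6 1]
Step 11: demand=4,sold=1 ship[1->2]=1 ship[0->1]=1 prod=4 -> [38 6 1]
Step 12: demand=4,sold=1 ship[1->2]=1 ship[0->1]=1 prod=4 -> [41 6 1]
First stockout at step 3

3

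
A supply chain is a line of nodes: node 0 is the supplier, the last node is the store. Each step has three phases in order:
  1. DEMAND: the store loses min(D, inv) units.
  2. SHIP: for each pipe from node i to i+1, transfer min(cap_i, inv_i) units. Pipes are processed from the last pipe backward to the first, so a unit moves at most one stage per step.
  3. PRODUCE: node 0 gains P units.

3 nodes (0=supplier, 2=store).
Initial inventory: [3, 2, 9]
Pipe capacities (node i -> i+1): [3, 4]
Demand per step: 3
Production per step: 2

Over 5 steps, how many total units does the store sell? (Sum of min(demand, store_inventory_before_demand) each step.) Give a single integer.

Answer: 15

Derivation:
Step 1: sold=3 (running total=3) -> [2 3 8]
Step 2: sold=3 (running total=6) -> [2 2 8]
Step 3: sold=3 (running total=9) -> [2 2 7]
Step 4: sold=3 (running total=12) -> [2 2 6]
Step 5: sold=3 (running total=15) -> [2 2 5]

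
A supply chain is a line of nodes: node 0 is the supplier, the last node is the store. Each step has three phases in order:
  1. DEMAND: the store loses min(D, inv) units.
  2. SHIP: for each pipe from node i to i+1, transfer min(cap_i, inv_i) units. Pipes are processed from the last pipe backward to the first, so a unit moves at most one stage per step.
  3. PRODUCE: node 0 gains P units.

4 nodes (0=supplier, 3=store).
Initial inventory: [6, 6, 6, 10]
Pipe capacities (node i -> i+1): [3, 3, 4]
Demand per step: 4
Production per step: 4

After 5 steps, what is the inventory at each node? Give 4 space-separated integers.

Step 1: demand=4,sold=4 ship[2->3]=4 ship[1->2]=3 ship[0->1]=3 prod=4 -> inv=[7 6 5 10]
Step 2: demand=4,sold=4 ship[2->3]=4 ship[1->2]=3 ship[0->1]=3 prod=4 -> inv=[8 6 4 10]
Step 3: demand=4,sold=4 ship[2->3]=4 ship[1->2]=3 ship[0->1]=3 prod=4 -> inv=[9 6 3 10]
Step 4: demand=4,sold=4 ship[2->3]=3 ship[1->2]=3 ship[0->1]=3 prod=4 -> inv=[10 6 3 9]
Step 5: demand=4,sold=4 ship[2->3]=3 ship[1->2]=3 ship[0->1]=3 prod=4 -> inv=[11 6 3 8]

11 6 3 8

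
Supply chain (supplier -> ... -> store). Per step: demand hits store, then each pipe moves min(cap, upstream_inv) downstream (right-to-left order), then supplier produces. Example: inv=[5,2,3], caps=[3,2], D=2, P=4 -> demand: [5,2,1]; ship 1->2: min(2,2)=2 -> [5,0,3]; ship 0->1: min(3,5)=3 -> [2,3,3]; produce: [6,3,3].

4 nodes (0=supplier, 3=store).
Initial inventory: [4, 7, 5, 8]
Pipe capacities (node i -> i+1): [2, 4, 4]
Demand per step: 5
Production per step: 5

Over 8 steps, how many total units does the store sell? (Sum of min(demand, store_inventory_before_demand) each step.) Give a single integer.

Step 1: sold=5 (running total=5) -> [7 5 5 7]
Step 2: sold=5 (running total=10) -> [10 3 5 6]
Step 3: sold=5 (running total=15) -> [13 2 4 5]
Step 4: sold=5 (running total=20) -> [16 2 2 4]
Step 5: sold=4 (running total=24) -> [19 2 2 2]
Step 6: sold=2 (running total=26) -> [22 2 2 2]
Step 7: sold=2 (running total=28) -> [25 2 2 2]
Step 8: sold=2 (running total=30) -> [28 2 2 2]

Answer: 30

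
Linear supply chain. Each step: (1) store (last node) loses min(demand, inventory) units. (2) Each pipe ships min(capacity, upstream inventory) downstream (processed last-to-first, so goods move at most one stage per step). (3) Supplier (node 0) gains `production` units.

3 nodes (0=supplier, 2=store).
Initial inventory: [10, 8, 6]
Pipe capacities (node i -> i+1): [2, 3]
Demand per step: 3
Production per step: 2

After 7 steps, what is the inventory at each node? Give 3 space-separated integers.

Step 1: demand=3,sold=3 ship[1->2]=3 ship[0->1]=2 prod=2 -> inv=[10 7 6]
Step 2: demand=3,sold=3 ship[1->2]=3 ship[0->1]=2 prod=2 -> inv=[10 6 6]
Step 3: demand=3,sold=3 ship[1->2]=3 ship[0->1]=2 prod=2 -> inv=[10 5 6]
Step 4: demand=3,sold=3 ship[1->2]=3 ship[0->1]=2 prod=2 -> inv=[10 4 6]
Step 5: demand=3,sold=3 ship[1->2]=3 ship[0->1]=2 prod=2 -> inv=[10 3 6]
Step 6: demand=3,sold=3 ship[1->2]=3 ship[0->1]=2 prod=2 -> inv=[10 2 6]
Step 7: demand=3,sold=3 ship[1->2]=2 ship[0->1]=2 prod=2 -> inv=[10 2 5]

10 2 5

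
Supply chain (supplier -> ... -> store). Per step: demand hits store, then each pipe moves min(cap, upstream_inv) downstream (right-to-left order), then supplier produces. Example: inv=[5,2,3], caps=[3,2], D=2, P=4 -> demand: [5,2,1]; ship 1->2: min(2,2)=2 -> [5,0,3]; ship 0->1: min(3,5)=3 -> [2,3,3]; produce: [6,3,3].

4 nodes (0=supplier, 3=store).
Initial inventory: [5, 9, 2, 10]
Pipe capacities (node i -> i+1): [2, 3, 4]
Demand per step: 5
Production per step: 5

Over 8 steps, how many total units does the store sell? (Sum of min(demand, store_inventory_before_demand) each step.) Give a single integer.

Step 1: sold=5 (running total=5) -> [8 8 3 7]
Step 2: sold=5 (running total=10) -> [11 7 3 5]
Step 3: sold=5 (running total=15) -> [14 6 3 3]
Step 4: sold=3 (running total=18) -> [17 5 3 3]
Step 5: sold=3 (running total=21) -> [20 4 3 3]
Step 6: sold=3 (running total=24) -> [23 3 3 3]
Step 7: sold=3 (running total=27) -> [26 2 3 3]
Step 8: sold=3 (running total=30) -> [29 2 2 3]

Answer: 30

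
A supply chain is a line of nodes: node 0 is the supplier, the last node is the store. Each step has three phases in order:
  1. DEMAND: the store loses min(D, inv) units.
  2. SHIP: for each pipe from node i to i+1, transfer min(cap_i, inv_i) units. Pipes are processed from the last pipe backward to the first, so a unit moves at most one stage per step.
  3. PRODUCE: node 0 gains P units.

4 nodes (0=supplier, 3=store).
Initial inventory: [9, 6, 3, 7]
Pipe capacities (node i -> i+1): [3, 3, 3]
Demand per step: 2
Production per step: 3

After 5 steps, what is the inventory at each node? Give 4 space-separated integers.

Step 1: demand=2,sold=2 ship[2->3]=3 ship[1->2]=3 ship[0->1]=3 prod=3 -> inv=[9 6 3 8]
Step 2: demand=2,sold=2 ship[2->3]=3 ship[1->2]=3 ship[0->1]=3 prod=3 -> inv=[9 6 3 9]
Step 3: demand=2,sold=2 ship[2->3]=3 ship[1->2]=3 ship[0->1]=3 prod=3 -> inv=[9 6 3 10]
Step 4: demand=2,sold=2 ship[2->3]=3 ship[1->2]=3 ship[0->1]=3 prod=3 -> inv=[9 6 3 11]
Step 5: demand=2,sold=2 ship[2->3]=3 ship[1->2]=3 ship[0->1]=3 prod=3 -> inv=[9 6 3 12]

9 6 3 12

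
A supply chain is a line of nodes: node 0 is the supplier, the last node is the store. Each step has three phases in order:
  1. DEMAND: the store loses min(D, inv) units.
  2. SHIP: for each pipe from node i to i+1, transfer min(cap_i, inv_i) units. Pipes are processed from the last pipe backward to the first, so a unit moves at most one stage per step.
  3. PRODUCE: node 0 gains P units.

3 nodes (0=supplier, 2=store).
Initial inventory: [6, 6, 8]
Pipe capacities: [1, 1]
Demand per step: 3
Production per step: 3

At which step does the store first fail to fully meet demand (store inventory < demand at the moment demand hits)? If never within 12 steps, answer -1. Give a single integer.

Step 1: demand=3,sold=3 ship[1->2]=1 ship[0->1]=1 prod=3 -> [8 6 6]
Step 2: demand=3,sold=3 ship[1->2]=1 ship[0->1]=1 prod=3 -> [10 6 4]
Step 3: demand=3,sold=3 ship[1->2]=1 ship[0->1]=1 prod=3 -> [12 6 2]
Step 4: demand=3,sold=2 ship[1->2]=1 ship[0->1]=1 prod=3 -> [14 6 1]
Step 5: demand=3,sold=1 ship[1->2]=1 ship[0->1]=1 prod=3 -> [16 6 1]
Step 6: demand=3,sold=1 ship[1->2]=1 ship[0->1]=1 prod=3 -> [18 6 1]
Step 7: demand=3,sold=1 ship[1->2]=1 ship[0->1]=1 prod=3 -> [20 6 1]
Step 8: demand=3,sold=1 ship[1->2]=1 ship[0->1]=1 prod=3 -> [22 6 1]
Step 9: demand=3,sold=1 ship[1->2]=1 ship[0->1]=1 prod=3 -> [24 6 1]
Step 10: demand=3,sold=1 ship[1->2]=1 ship[0->1]=1 prod=3 -> [26 6 1]
Step 11: demand=3,sold=1 ship[1->2]=1 ship[0->1]=1 prod=3 -> [28 6 1]
Step 12: demand=3,sold=1 ship[1->2]=1 ship[0->1]=1 prod=3 -> [30 6 1]
First stockout at step 4

4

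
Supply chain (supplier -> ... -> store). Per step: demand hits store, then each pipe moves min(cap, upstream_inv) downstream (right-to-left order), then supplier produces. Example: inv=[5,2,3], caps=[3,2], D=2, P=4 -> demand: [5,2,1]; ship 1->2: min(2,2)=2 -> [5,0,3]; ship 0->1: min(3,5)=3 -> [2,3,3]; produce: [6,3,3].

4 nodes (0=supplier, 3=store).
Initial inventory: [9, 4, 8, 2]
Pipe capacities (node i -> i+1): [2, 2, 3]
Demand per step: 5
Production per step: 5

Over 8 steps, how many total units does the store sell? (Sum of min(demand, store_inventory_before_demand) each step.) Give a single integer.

Step 1: sold=2 (running total=2) -> [12 4 7 3]
Step 2: sold=3 (running total=5) -> [15 4 6 3]
Step 3: sold=3 (running total=8) -> [18 4 5 3]
Step 4: sold=3 (running total=11) -> [21 4 4 3]
Step 5: sold=3 (running total=14) -> [24 4 3 3]
Step 6: sold=3 (running total=17) -> [27 4 2 3]
Step 7: sold=3 (running total=20) -> [30 4 2 2]
Step 8: sold=2 (running total=22) -> [33 4 2 2]

Answer: 22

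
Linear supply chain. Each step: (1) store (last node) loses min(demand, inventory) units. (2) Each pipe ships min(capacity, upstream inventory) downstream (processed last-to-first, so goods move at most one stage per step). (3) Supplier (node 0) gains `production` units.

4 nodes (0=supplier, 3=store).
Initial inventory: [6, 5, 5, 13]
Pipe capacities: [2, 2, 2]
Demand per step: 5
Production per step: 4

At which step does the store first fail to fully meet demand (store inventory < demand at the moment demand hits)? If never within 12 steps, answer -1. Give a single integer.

Step 1: demand=5,sold=5 ship[2->3]=2 ship[1->2]=2 ship[0->1]=2 prod=4 -> [8 5 5 10]
Step 2: demand=5,sold=5 ship[2->3]=2 ship[1->2]=2 ship[0->1]=2 prod=4 -> [10 5 5 7]
Step 3: demand=5,sold=5 ship[2->3]=2 ship[1->2]=2 ship[0->1]=2 prod=4 -> [12 5 5 4]
Step 4: demand=5,sold=4 ship[2->3]=2 ship[1->2]=2 ship[0->1]=2 prod=4 -> [14 5 5 2]
Step 5: demand=5,sold=2 ship[2->3]=2 ship[1->2]=2 ship[0->1]=2 prod=4 -> [16 5 5 2]
Step 6: demand=5,sold=2 ship[2->3]=2 ship[1->2]=2 ship[0->1]=2 prod=4 -> [18 5 5 2]
Step 7: demand=5,sold=2 ship[2->3]=2 ship[1->2]=2 ship[0->1]=2 prod=4 -> [20 5 5 2]
Step 8: demand=5,sold=2 ship[2->3]=2 ship[1->2]=2 ship[0->1]=2 prod=4 -> [22 5 5 2]
Step 9: demand=5,sold=2 ship[2->3]=2 ship[1->2]=2 ship[0->1]=2 prod=4 -> [24 5 5 2]
Step 10: demand=5,sold=2 ship[2->3]=2 ship[1->2]=2 ship[0->1]=2 prod=4 -> [26 5 5 2]
Step 11: demand=5,sold=2 ship[2->3]=2 ship[1->2]=2 ship[0->1]=2 prod=4 -> [28 5 5 2]
Step 12: demand=5,sold=2 ship[2->3]=2 ship[1->2]=2 ship[0->1]=2 prod=4 -> [30 5 5 2]
First stockout at step 4

4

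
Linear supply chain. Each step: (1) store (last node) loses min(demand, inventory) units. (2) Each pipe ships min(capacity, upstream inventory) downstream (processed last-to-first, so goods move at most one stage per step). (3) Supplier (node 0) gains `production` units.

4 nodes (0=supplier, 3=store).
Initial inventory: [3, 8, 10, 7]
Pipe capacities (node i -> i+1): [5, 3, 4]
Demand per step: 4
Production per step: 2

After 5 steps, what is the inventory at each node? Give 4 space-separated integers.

Step 1: demand=4,sold=4 ship[2->3]=4 ship[1->2]=3 ship[0->1]=3 prod=2 -> inv=[2 8 9 7]
Step 2: demand=4,sold=4 ship[2->3]=4 ship[1->2]=3 ship[0->1]=2 prod=2 -> inv=[2 7 8 7]
Step 3: demand=4,sold=4 ship[2->3]=4 ship[1->2]=3 ship[0->1]=2 prod=2 -> inv=[2 6 7 7]
Step 4: demand=4,sold=4 ship[2->3]=4 ship[1->2]=3 ship[0->1]=2 prod=2 -> inv=[2 5 6 7]
Step 5: demand=4,sold=4 ship[2->3]=4 ship[1->2]=3 ship[0->1]=2 prod=2 -> inv=[2 4 5 7]

2 4 5 7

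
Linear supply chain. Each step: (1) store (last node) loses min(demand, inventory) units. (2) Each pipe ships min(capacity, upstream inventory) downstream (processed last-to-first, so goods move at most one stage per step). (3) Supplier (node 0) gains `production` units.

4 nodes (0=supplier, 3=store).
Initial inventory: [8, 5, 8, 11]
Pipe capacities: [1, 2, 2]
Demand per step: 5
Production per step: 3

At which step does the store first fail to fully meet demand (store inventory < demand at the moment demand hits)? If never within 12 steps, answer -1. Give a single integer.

Step 1: demand=5,sold=5 ship[2->3]=2 ship[1->2]=2 ship[0->1]=1 prod=3 -> [10 4 8 8]
Step 2: demand=5,sold=5 ship[2->3]=2 ship[1->2]=2 ship[0->1]=1 prod=3 -> [12 3 8 5]
Step 3: demand=5,sold=5 ship[2->3]=2 ship[1->2]=2 ship[0->1]=1 prod=3 -> [14 2 8 2]
Step 4: demand=5,sold=2 ship[2->3]=2 ship[1->2]=2 ship[0->1]=1 prod=3 -> [16 1 8 2]
Step 5: demand=5,sold=2 ship[2->3]=2 ship[1->2]=1 ship[0->1]=1 prod=3 -> [18 1 7 2]
Step 6: demand=5,sold=2 ship[2->3]=2 ship[1->2]=1 ship[0->1]=1 prod=3 -> [20 1 6 2]
Step 7: demand=5,sold=2 ship[2->3]=2 ship[1->2]=1 ship[0->1]=1 prod=3 -> [22 1 5 2]
Step 8: demand=5,sold=2 ship[2->3]=2 ship[1->2]=1 ship[0->1]=1 prod=3 -> [24 1 4 2]
Step 9: demand=5,sold=2 ship[2->3]=2 ship[1->2]=1 ship[0->1]=1 prod=3 -> [26 1 3 2]
Step 10: demand=5,sold=2 ship[2->3]=2 ship[1->2]=1 ship[0->1]=1 prod=3 -> [28 1 2 2]
Step 11: demand=5,sold=2 ship[2->3]=2 ship[1->2]=1 ship[0->1]=1 prod=3 -> [30 1 1 2]
Step 12: demand=5,sold=2 ship[2->3]=1 ship[1->2]=1 ship[0->1]=1 prod=3 -> [32 1 1 1]
First stockout at step 4

4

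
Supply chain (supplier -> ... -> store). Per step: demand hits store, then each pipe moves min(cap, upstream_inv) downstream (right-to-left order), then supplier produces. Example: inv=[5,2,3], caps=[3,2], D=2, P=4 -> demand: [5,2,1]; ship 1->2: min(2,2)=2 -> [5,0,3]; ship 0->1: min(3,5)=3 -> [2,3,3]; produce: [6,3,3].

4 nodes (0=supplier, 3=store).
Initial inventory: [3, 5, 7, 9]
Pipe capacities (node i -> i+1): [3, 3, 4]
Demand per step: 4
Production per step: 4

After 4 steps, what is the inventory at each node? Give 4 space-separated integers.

Step 1: demand=4,sold=4 ship[2->3]=4 ship[1->2]=3 ship[0->1]=3 prod=4 -> inv=[4 5 6 9]
Step 2: demand=4,sold=4 ship[2->3]=4 ship[1->2]=3 ship[0->1]=3 prod=4 -> inv=[5 5 5 9]
Step 3: demand=4,sold=4 ship[2->3]=4 ship[1->2]=3 ship[0->1]=3 prod=4 -> inv=[6 5 4 9]
Step 4: demand=4,sold=4 ship[2->3]=4 ship[1->2]=3 ship[0->1]=3 prod=4 -> inv=[7 5 3 9]

7 5 3 9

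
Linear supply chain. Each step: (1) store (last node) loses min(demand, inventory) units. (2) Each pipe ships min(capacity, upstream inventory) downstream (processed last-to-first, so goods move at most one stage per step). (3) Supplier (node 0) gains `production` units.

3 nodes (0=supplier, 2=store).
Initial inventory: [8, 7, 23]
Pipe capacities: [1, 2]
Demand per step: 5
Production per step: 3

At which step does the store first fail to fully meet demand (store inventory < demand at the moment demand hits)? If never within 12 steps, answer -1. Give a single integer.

Step 1: demand=5,sold=5 ship[1->2]=2 ship[0->1]=1 prod=3 -> [10 6 20]
Step 2: demand=5,sold=5 ship[1->2]=2 ship[0->1]=1 prod=3 -> [12 5 17]
Step 3: demand=5,sold=5 ship[1->2]=2 ship[0->1]=1 prod=3 -> [14 4 14]
Step 4: demand=5,sold=5 ship[1->2]=2 ship[0->1]=1 prod=3 -> [16 3 11]
Step 5: demand=5,sold=5 ship[1->2]=2 ship[0->1]=1 prod=3 -> [18 2 8]
Step 6: demand=5,sold=5 ship[1->2]=2 ship[0->1]=1 prod=3 -> [20 1 5]
Step 7: demand=5,sold=5 ship[1->2]=1 ship[0->1]=1 prod=3 -> [22 1 1]
Step 8: demand=5,sold=1 ship[1->2]=1 ship[0->1]=1 prod=3 -> [24 1 1]
Step 9: demand=5,sold=1 ship[1->2]=1 ship[0->1]=1 prod=3 -> [26 1 1]
Step 10: demand=5,sold=1 ship[1->2]=1 ship[0->1]=1 prod=3 -> [28 1 1]
Step 11: demand=5,sold=1 ship[1->2]=1 ship[0->1]=1 prod=3 -> [30 1 1]
Step 12: demand=5,sold=1 ship[1->2]=1 ship[0->1]=1 prod=3 -> [32 1 1]
First stockout at step 8

8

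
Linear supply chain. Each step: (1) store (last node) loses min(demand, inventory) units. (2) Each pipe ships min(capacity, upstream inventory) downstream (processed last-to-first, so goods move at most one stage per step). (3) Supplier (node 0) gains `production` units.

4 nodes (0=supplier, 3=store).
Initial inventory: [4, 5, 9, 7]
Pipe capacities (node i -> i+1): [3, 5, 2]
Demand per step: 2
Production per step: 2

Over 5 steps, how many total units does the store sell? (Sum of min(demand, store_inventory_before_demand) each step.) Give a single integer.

Step 1: sold=2 (running total=2) -> [3 3 12 7]
Step 2: sold=2 (running total=4) -> [2 3 13 7]
Step 3: sold=2 (running total=6) -> [2 2 14 7]
Step 4: sold=2 (running total=8) -> [2 2 14 7]
Step 5: sold=2 (running total=10) -> [2 2 14 7]

Answer: 10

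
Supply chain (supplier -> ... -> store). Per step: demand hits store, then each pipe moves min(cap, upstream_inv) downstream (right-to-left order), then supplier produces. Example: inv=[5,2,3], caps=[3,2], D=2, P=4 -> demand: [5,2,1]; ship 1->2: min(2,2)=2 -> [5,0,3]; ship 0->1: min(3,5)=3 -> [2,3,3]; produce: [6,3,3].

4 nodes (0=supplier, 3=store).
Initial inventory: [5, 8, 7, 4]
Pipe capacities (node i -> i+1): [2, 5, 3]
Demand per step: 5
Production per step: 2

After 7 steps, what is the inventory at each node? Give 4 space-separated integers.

Step 1: demand=5,sold=4 ship[2->3]=3 ship[1->2]=5 ship[0->1]=2 prod=2 -> inv=[5 5 9 3]
Step 2: demand=5,sold=3 ship[2->3]=3 ship[1->2]=5 ship[0->1]=2 prod=2 -> inv=[5 2 11 3]
Step 3: demand=5,sold=3 ship[2->3]=3 ship[1->2]=2 ship[0->1]=2 prod=2 -> inv=[5 2 10 3]
Step 4: demand=5,sold=3 ship[2->3]=3 ship[1->2]=2 ship[0->1]=2 prod=2 -> inv=[5 2 9 3]
Step 5: demand=5,sold=3 ship[2->3]=3 ship[1->2]=2 ship[0->1]=2 prod=2 -> inv=[5 2 8 3]
Step 6: demand=5,sold=3 ship[2->3]=3 ship[1->2]=2 ship[0->1]=2 prod=2 -> inv=[5 2 7 3]
Step 7: demand=5,sold=3 ship[2->3]=3 ship[1->2]=2 ship[0->1]=2 prod=2 -> inv=[5 2 6 3]

5 2 6 3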